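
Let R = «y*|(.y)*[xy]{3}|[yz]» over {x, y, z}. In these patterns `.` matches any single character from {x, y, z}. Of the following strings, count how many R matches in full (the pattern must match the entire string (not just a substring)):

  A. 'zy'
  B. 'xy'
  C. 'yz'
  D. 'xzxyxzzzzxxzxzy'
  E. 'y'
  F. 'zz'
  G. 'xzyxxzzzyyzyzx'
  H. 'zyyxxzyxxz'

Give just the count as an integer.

A. 'zy' → no match
B. 'xy' → no match
C. 'yz' → no match
D → no match
E. 'y' → match
F. 'zz' → no match
G → no match
H. 'zyyxxzyxxz' → no match
Total matched: 1

1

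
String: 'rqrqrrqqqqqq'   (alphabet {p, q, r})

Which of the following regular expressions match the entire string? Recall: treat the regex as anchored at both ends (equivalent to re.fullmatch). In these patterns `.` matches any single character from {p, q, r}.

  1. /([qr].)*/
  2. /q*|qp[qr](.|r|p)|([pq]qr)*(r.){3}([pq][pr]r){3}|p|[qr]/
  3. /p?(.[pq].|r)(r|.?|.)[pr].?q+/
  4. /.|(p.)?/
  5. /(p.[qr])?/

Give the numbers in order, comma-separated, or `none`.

1, 3

1 → match
2 → no match
3 → match
4 → no match
5 → no match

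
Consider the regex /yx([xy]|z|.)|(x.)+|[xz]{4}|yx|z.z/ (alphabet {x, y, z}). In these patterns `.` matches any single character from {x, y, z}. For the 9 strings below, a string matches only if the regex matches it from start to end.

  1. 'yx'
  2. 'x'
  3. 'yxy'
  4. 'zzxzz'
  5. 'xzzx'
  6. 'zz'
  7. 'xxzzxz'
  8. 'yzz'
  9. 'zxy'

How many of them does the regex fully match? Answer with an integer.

3

1 → match
2 → no match
3 → match
4 → no match
5 → match
6 → no match
7 → no match
8 → no match
9 → no match
Total matched: 3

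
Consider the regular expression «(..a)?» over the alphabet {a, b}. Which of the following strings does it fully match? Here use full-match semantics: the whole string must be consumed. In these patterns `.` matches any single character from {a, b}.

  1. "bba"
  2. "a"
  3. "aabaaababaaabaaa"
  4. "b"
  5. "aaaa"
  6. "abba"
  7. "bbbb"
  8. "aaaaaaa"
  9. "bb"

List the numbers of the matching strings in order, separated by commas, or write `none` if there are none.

1

1 → match
2 → no match
3 → no match
4 → no match
5 → no match
6 → no match
7 → no match
8 → no match
9 → no match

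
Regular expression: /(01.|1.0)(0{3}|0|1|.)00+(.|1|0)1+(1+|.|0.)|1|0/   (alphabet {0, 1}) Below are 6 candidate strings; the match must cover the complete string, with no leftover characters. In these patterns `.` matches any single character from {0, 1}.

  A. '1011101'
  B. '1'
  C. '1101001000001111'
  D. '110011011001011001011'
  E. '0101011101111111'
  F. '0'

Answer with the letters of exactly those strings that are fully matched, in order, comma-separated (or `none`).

B, F

A → no match
B → match
C → no match
D → no match
E → no match
F → match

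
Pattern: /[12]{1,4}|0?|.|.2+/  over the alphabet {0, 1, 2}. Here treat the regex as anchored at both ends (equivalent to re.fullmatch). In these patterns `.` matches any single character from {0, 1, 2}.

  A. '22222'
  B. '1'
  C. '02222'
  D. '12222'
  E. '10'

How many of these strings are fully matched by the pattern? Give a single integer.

A → match
B → match
C → match
D → match
E → no match
Total matched: 4

4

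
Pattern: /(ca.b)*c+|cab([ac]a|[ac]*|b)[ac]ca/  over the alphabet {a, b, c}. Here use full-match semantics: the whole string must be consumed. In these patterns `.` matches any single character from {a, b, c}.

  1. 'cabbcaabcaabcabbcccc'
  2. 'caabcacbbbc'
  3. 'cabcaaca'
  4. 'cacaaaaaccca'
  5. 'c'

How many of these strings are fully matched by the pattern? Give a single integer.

1 → match
2 → no match
3 → match
4 → no match
5 → match
Total matched: 3

3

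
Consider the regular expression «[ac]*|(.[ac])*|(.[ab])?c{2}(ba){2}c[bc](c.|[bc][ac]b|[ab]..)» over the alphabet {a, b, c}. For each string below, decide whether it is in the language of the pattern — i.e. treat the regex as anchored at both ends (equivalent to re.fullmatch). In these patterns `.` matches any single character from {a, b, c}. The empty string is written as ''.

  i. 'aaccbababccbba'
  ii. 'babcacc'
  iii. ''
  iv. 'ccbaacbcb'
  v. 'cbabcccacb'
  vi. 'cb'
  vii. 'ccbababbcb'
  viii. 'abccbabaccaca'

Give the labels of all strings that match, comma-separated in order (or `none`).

iii, viii

i → no match
ii → no match
iii → match
iv → no match
v → no match
vi → no match
vii → no match
viii → match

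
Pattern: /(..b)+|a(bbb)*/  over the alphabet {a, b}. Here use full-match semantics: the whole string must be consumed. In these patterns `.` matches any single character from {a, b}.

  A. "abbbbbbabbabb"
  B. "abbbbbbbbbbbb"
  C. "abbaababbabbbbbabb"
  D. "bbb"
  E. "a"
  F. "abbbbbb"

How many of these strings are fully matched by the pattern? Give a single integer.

5

A → no match
B → match
C → match
D → match
E → match
F → match
Total matched: 5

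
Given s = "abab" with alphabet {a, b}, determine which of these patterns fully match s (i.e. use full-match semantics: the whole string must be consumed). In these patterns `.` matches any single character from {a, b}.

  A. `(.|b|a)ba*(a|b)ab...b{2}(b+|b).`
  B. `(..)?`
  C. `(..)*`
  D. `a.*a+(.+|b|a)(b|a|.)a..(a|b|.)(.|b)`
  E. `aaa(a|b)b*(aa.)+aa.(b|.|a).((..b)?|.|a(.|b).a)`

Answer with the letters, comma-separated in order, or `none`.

A → no match
B → no match
C → match
D → no match
E → no match — must start with "aaa"

C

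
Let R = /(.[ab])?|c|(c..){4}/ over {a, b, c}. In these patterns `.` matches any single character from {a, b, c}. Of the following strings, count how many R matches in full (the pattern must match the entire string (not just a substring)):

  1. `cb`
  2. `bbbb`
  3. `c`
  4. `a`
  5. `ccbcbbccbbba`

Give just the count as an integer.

1 → match
2 → no match
3 → match
4 → no match
5 → no match
Total matched: 2

2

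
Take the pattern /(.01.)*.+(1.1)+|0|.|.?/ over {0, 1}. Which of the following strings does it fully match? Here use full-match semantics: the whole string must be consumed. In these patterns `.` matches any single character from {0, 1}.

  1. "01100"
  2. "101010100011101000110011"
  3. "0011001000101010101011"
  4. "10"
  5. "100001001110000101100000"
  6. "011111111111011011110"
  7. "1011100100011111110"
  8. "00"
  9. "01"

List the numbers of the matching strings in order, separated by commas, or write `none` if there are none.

1 → no match
2 → no match
3 → no match
4 → no match
5 → no match
6 → no match
7 → no match
8 → no match
9 → no match

none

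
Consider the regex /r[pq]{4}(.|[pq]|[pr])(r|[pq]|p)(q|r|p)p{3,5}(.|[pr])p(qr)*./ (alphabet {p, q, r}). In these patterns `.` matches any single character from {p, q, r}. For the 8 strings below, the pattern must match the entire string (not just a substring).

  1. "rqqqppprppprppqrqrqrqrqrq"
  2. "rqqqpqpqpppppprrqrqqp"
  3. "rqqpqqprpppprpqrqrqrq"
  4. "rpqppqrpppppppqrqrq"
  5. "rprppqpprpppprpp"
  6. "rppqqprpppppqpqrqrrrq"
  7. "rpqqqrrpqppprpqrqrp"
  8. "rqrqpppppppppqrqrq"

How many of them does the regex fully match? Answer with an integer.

2

1 → no match
2 → no match
3 → match
4 → match
5 → no match
6 → no match
7 → no match
8 → no match
Total matched: 2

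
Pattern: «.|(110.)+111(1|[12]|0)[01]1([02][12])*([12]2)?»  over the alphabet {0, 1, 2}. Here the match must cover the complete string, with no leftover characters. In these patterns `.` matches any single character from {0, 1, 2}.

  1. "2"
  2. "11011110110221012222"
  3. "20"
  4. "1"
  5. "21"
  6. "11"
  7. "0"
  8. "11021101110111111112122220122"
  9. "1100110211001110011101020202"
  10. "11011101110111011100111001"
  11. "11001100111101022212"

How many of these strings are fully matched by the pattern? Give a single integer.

1 → match
2 → match
3 → no match
4 → match
5 → no match
6 → no match
7 → match
8 → no match
9 → no match
10 → match
11 → match
Total matched: 6

6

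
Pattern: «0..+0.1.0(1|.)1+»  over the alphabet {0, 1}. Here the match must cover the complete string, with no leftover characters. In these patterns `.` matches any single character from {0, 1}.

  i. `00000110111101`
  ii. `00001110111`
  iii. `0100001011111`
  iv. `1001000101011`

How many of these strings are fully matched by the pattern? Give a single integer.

1

i → no match
ii → match
iii → no match
iv → no match — must start with `0`
Total matched: 1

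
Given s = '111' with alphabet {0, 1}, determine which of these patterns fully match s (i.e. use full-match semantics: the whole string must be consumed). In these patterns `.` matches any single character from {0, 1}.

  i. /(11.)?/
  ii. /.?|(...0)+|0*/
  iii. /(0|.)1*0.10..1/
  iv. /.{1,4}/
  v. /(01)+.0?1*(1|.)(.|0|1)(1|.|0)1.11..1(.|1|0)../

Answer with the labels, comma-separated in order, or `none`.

i → match
ii → no match
iii → no match
iv → match
v → no match — must start with '01'

i, iv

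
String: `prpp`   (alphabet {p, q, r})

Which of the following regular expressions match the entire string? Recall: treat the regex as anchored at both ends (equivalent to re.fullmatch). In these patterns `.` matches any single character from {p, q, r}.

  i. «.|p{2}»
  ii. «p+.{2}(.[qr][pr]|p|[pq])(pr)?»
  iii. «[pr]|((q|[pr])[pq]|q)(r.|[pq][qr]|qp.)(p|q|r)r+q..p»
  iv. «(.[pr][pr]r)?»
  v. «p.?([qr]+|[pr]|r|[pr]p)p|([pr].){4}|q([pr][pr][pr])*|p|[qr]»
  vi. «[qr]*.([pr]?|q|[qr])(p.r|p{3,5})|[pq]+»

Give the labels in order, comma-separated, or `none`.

i → no match
ii → match
iii → no match
iv → no match
v → match
vi → no match

ii, v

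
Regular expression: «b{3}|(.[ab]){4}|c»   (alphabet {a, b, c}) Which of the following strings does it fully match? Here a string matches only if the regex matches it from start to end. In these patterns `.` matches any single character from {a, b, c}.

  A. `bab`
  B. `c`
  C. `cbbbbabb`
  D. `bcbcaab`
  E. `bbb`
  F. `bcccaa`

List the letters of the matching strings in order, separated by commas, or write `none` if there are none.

B, C, E

A → no match
B → match
C → match
D → no match
E → match
F → no match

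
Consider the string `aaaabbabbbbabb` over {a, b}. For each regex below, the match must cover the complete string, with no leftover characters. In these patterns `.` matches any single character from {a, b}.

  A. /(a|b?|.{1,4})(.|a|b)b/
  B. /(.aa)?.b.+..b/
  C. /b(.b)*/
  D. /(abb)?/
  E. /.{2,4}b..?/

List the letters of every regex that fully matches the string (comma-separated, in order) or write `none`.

B

A → no match
B → match
C → no match — must start with `b`
D → no match
E → no match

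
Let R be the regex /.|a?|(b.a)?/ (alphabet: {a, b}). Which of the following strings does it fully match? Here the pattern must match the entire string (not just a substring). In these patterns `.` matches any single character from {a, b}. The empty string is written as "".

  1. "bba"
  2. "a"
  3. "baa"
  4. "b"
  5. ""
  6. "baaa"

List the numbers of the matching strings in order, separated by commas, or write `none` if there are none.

1 → match
2 → match
3 → match
4 → match
5 → match
6 → no match

1, 2, 3, 4, 5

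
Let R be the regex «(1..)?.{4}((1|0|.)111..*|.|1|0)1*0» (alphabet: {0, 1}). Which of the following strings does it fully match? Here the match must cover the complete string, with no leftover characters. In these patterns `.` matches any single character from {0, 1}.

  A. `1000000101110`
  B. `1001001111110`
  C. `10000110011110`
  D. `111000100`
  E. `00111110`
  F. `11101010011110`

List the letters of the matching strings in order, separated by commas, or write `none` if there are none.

A → no match
B → match
C → no match
D. `111000100` → match
E. `00111110` → match
F → no match

B, D, E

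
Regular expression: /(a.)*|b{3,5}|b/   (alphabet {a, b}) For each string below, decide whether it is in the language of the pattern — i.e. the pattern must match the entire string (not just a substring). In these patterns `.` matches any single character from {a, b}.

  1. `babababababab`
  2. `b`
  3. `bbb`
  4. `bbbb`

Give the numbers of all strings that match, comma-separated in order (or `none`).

1 → no match
2. `b` → match
3. `bbb` → match
4. `bbbb` → match

2, 3, 4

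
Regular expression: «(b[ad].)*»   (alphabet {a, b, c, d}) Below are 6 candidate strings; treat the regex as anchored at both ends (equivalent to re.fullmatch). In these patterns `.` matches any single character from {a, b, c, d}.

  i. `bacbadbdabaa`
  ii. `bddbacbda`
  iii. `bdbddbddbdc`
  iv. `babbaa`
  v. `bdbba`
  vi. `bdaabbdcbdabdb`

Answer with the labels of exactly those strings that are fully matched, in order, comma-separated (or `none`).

i, ii, iv

i → match
ii → match
iii → no match
iv → match
v → no match
vi → no match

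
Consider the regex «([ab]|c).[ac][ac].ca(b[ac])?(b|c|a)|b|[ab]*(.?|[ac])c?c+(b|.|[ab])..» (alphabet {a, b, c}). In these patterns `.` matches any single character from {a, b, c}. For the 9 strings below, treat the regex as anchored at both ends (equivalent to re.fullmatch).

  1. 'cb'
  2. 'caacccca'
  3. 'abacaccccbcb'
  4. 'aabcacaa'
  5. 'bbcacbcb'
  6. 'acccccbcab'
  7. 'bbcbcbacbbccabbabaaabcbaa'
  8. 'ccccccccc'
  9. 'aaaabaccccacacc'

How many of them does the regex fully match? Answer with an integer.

1

1 → no match
2 → no match
3 → no match
4 → no match
5 → no match
6 → no match
7 → no match
8 → match
9 → no match
Total matched: 1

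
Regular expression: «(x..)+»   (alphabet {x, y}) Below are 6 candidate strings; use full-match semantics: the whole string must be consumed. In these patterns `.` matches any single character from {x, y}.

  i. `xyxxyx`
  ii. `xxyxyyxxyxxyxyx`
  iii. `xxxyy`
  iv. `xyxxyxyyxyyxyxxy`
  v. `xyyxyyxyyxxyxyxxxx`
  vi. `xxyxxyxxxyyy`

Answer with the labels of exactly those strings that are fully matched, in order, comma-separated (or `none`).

i, ii, v

i → match
ii → match
iii → no match
iv → no match
v → match
vi → no match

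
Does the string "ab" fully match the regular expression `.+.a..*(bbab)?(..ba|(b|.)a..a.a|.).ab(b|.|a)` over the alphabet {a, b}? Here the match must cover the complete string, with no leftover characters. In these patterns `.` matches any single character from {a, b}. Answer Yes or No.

No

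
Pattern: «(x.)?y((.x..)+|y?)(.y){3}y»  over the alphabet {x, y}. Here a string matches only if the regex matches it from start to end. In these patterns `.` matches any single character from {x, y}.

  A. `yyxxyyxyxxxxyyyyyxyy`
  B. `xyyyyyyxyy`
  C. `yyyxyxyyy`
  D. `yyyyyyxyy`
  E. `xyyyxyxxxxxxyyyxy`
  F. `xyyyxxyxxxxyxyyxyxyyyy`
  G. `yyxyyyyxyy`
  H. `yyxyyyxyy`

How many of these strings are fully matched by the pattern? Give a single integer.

5

A → match
B → match
C → no match
D → match
E → no match — must end with `yy`
F → match
G → no match
H → match
Total matched: 5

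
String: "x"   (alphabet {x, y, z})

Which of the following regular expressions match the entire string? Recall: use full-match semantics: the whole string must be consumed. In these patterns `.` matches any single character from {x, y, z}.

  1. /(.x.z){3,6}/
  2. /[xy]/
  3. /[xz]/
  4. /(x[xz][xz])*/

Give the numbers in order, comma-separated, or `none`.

1 → no match — must end with "z"
2 → match
3 → match
4 → no match

2, 3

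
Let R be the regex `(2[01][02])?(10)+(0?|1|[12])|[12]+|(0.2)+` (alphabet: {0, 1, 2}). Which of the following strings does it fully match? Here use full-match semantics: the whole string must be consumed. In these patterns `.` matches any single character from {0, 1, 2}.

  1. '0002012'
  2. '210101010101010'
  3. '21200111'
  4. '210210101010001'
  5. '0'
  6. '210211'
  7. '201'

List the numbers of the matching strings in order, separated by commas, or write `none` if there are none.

2

1. '0002012' → no match
2 → match
3. '21200111' → no match
4 → no match
5. '0' → no match
6. '210211' → no match
7. '201' → no match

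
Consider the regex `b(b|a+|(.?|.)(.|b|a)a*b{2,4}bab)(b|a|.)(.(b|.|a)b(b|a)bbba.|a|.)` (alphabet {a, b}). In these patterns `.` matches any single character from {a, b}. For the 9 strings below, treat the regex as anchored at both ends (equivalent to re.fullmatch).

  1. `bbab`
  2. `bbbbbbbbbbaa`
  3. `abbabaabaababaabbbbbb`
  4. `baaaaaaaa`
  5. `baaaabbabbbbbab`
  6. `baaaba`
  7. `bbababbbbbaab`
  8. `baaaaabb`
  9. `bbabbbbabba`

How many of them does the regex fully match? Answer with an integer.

7

1 → match
2 → match
3 → no match — must start with `b`
4 → match
5 → match
6 → match
7 → no match
8 → match
9 → match
Total matched: 7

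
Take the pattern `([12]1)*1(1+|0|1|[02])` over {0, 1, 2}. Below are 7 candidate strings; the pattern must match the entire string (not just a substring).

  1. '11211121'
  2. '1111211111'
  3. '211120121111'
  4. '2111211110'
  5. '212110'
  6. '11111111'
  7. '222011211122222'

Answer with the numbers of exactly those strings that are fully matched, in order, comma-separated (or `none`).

2, 4, 5, 6

1 → no match
2 → match
3 → no match
4 → match
5 → match
6 → match
7 → no match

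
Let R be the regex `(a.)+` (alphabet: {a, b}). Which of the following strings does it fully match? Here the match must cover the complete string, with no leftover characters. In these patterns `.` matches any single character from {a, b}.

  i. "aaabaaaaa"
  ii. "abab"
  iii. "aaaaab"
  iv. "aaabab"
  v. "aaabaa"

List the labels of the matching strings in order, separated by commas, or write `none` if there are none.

i. "aaabaaaaa" → no match
ii. "abab" → match
iii. "aaaaab" → match
iv. "aaabab" → match
v. "aaabaa" → match

ii, iii, iv, v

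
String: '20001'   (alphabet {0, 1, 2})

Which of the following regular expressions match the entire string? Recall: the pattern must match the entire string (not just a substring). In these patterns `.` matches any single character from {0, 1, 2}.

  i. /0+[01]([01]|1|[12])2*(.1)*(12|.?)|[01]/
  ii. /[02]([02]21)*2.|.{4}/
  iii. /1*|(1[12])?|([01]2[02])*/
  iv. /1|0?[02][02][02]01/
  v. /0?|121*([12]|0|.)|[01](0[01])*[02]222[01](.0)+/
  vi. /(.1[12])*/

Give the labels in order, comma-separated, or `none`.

iv

i → no match
ii → no match
iii → no match
iv → match
v → no match
vi → no match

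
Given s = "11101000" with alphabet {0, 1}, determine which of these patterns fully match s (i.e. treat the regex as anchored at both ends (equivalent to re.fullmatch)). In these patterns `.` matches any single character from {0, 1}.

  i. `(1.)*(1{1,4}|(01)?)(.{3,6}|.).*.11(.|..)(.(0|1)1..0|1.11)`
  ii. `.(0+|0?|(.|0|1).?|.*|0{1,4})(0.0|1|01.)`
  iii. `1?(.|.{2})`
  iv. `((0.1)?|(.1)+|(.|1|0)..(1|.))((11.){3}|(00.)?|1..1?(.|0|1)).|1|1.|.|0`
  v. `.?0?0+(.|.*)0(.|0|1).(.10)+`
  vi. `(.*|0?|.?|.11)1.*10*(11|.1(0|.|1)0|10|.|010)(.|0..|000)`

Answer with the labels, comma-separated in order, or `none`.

i → no match
ii → match
iii → no match
iv → no match
v → no match — must end with "10"
vi → match

ii, vi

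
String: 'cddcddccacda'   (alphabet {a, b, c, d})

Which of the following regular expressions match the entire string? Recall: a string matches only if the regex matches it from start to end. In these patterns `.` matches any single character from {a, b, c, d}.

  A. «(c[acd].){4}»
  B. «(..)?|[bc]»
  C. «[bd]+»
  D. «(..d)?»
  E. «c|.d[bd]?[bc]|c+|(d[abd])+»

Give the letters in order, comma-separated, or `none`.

A

A → match
B → no match
C → no match
D → no match
E → no match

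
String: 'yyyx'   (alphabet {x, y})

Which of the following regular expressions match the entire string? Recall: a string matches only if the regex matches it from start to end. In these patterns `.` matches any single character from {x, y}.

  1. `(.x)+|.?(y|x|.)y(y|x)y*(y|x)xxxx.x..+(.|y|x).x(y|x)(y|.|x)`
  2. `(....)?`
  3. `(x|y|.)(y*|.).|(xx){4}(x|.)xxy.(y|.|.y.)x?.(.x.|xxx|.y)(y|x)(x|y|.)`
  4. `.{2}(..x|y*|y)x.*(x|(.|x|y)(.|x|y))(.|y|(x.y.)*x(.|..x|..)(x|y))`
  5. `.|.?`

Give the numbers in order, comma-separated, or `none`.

1 → no match
2 → match
3 → match
4 → no match
5 → no match

2, 3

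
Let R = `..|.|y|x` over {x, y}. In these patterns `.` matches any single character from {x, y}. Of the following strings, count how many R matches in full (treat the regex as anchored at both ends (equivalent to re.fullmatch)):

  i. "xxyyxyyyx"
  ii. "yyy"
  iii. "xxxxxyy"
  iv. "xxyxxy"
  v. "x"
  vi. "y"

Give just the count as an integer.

i → no match
ii → no match
iii → no match
iv → no match
v → match
vi → match
Total matched: 2

2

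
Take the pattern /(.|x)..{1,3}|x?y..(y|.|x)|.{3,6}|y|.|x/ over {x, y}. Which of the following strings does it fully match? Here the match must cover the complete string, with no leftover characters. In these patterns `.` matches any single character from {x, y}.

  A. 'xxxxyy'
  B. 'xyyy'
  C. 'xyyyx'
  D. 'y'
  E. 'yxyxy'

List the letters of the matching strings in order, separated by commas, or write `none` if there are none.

A → match
B → match
C → match
D → match
E → match

A, B, C, D, E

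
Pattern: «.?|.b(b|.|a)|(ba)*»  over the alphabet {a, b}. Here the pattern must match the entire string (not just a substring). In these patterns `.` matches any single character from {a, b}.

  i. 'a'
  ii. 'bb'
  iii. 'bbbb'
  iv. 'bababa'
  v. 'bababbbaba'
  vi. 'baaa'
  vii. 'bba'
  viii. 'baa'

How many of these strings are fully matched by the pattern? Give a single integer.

i. 'a' → match
ii. 'bb' → no match
iii. 'bbbb' → no match
iv. 'bababa' → match
v. 'bababbbaba' → no match
vi. 'baaa' → no match
vii. 'bba' → match
viii. 'baa' → no match
Total matched: 3

3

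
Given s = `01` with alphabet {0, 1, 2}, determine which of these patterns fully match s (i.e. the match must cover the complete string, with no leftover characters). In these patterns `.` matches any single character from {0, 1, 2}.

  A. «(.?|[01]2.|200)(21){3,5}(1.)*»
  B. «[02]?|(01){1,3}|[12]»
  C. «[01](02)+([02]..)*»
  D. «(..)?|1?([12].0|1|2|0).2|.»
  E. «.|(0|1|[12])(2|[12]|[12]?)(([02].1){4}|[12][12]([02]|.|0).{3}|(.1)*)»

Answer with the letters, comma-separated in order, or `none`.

A → no match
B → match
C → no match
D → match
E → match

B, D, E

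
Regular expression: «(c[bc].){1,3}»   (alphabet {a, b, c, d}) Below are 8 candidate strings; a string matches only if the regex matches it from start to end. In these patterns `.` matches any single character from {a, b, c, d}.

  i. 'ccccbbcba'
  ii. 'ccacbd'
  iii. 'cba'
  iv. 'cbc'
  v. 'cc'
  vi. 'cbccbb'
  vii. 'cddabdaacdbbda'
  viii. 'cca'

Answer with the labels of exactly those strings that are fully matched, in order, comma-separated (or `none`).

i, ii, iii, iv, vi, viii

i → match
ii → match
iii → match
iv → match
v → no match
vi → match
vii → no match
viii → match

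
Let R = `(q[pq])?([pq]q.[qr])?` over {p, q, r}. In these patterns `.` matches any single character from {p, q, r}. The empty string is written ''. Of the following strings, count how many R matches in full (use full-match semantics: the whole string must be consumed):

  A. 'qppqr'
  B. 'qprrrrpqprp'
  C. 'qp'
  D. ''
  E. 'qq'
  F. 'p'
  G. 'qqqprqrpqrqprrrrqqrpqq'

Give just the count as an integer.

3

A → no match
B → no match
C → match
D → match
E → match
F → no match
G → no match
Total matched: 3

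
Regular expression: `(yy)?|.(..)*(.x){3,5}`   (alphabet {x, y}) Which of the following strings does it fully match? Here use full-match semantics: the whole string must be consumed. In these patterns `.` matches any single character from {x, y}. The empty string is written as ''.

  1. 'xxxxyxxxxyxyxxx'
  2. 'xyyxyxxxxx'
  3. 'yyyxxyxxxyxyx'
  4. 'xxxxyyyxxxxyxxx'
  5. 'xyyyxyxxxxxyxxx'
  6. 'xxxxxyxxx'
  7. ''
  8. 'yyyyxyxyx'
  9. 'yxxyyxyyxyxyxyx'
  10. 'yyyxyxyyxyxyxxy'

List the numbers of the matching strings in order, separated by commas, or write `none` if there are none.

1, 3, 4, 5, 6, 7, 8, 9

1 → match
2. 'xyyxyxxxxx' → no match
3 → match
4 → match
5 → match
6. 'xxxxxyxxx' → match
7. '' → match
8. 'yyyyxyxyx' → match
9 → match
10 → no match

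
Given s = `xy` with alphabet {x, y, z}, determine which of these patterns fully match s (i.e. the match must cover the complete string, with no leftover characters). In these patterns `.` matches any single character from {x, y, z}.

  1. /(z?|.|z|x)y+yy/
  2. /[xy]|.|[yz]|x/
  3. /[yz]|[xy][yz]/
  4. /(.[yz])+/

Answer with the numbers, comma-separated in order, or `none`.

1 → no match — must end with `yyy`
2 → no match
3 → match
4 → match

3, 4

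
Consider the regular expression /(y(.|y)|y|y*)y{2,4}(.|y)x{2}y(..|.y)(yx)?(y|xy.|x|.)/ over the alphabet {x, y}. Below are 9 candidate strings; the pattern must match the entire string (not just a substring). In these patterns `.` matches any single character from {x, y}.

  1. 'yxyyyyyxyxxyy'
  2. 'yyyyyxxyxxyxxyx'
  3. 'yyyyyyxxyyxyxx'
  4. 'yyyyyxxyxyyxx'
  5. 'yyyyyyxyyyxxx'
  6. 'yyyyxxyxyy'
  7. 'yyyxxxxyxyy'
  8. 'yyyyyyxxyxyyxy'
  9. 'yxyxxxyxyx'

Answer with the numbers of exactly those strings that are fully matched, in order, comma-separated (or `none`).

1 → no match
2 → match
3 → match
4 → match
5 → no match
6 → match
7 → no match
8 → match
9 → no match

2, 3, 4, 6, 8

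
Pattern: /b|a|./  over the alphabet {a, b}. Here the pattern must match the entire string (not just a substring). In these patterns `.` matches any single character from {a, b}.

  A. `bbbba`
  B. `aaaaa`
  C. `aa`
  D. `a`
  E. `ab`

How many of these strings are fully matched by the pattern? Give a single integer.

A → no match
B → no match
C → no match
D → match
E → no match
Total matched: 1

1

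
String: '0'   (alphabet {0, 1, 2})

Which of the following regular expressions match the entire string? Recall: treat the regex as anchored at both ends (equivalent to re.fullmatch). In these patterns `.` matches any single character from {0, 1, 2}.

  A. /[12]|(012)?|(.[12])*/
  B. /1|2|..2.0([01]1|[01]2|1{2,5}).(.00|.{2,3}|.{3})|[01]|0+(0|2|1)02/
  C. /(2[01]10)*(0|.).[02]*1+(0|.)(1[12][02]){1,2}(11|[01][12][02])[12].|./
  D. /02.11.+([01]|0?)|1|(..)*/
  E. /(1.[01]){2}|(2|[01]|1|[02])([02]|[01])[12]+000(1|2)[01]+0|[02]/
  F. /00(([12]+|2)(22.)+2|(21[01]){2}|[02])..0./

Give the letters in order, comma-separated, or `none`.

A → no match
B → match
C → match
D → no match
E → match
F → no match — must start with '00'

B, C, E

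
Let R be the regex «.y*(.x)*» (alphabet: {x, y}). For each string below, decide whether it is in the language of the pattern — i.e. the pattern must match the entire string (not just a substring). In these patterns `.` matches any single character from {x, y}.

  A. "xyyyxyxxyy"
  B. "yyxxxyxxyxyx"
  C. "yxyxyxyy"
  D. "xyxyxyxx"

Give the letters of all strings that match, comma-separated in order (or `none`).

A → no match
B → no match
C → no match
D → no match

none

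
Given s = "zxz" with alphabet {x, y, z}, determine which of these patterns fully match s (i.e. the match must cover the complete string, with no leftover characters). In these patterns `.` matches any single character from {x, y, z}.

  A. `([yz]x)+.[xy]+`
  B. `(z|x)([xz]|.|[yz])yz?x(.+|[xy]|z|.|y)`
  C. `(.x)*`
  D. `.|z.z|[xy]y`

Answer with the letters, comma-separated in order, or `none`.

D

A → no match
B → no match
C → no match
D → match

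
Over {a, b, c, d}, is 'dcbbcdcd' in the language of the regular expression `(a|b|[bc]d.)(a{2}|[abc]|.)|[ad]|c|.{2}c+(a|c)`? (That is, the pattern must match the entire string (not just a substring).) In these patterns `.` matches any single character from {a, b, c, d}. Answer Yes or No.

No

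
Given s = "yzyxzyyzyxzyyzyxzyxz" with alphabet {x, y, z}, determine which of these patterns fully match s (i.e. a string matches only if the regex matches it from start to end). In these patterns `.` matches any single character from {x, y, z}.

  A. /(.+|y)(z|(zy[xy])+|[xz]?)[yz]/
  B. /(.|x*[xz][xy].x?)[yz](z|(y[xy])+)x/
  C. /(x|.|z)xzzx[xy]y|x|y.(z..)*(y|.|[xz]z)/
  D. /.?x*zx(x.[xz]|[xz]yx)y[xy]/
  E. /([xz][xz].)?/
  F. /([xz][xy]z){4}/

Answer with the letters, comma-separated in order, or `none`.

A → match
B → no match — must end with "x"
C → no match
D → no match
E → no match
F → no match

A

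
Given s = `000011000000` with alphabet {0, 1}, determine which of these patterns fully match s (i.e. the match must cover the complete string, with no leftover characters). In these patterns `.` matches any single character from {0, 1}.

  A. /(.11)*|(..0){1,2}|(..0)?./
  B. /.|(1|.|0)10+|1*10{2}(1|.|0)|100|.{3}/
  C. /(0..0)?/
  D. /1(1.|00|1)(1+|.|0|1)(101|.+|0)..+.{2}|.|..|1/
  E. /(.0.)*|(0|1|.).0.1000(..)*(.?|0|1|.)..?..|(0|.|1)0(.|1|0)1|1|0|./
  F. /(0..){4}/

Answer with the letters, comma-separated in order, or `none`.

F

A → no match
B → no match
C → no match
D → no match
E → no match
F → match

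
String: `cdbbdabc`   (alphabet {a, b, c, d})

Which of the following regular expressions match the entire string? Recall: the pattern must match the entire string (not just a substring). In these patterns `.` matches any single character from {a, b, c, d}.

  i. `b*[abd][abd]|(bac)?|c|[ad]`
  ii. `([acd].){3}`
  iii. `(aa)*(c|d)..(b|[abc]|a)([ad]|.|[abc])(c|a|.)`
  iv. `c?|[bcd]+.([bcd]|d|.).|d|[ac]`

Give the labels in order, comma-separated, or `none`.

i → no match
ii → no match
iii → no match
iv → match

iv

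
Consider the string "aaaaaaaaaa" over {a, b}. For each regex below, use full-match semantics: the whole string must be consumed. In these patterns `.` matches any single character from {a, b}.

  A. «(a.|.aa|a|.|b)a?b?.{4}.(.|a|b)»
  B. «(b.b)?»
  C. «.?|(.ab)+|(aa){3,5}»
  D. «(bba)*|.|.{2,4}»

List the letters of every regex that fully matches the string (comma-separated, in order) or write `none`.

A, C

A → match
B → no match
C → match
D → no match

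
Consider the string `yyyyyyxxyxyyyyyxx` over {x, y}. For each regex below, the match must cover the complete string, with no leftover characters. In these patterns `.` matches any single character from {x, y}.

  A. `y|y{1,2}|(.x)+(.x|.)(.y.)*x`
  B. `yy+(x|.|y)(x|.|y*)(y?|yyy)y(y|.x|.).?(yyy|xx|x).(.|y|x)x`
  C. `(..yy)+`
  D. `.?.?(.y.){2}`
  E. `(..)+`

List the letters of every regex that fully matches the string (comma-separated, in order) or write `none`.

B

A → no match
B → match
C → no match — must end with `yy`
D → no match
E → no match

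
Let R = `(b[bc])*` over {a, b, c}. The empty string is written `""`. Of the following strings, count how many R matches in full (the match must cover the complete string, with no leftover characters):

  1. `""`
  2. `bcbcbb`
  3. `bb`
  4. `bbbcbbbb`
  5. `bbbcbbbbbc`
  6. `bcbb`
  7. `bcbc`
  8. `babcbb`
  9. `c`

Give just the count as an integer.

7

1 → match
2 → match
3 → match
4 → match
5 → match
6 → match
7 → match
8 → no match
9 → no match
Total matched: 7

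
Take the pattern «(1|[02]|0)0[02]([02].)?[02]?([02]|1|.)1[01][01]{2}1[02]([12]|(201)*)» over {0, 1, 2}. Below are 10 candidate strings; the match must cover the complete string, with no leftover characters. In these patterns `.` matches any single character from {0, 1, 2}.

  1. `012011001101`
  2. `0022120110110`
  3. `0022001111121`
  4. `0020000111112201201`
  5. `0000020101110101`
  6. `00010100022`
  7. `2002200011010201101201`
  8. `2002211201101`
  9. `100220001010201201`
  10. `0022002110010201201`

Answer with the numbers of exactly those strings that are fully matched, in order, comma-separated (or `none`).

2, 3, 4, 10

1 → no match
2 → match
3 → match
4 → match
5 → no match
6 → no match
7 → no match
8 → no match
9 → no match
10 → match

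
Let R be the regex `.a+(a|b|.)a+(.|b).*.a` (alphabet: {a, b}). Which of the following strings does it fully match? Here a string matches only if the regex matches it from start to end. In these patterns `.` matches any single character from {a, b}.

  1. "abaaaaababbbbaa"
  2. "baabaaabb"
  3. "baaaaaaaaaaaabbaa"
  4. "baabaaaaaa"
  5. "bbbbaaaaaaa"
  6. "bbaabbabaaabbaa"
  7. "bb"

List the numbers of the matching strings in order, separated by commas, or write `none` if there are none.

1 → no match
2. "baabaaabb" → no match — must end with "a"
3 → match
4. "baabaaaaaa" → match
5. "bbbbaaaaaaa" → no match
6 → no match
7. "bb" → no match — must end with "a"

3, 4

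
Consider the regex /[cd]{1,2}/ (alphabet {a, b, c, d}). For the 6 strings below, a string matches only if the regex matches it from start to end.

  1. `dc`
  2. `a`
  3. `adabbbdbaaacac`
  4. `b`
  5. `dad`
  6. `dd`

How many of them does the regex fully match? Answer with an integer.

1 → match
2 → no match
3 → no match
4 → no match
5 → no match
6 → match
Total matched: 2

2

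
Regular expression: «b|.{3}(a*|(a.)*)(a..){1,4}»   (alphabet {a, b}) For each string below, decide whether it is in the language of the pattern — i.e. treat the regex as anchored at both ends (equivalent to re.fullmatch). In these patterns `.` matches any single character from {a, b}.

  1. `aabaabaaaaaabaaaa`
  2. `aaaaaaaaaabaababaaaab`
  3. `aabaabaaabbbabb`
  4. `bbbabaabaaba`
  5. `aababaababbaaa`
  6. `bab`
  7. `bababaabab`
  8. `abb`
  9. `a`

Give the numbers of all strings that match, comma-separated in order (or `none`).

4, 5

1 → no match
2 → no match
3 → no match
4. `bbbabaabaaba` → match
5 → match
6. `bab` → no match
7. `bababaabab` → no match
8. `abb` → no match
9. `a` → no match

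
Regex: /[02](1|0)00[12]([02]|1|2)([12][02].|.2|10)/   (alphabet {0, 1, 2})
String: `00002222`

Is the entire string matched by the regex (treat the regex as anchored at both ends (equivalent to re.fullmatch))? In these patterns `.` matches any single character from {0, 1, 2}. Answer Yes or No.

Yes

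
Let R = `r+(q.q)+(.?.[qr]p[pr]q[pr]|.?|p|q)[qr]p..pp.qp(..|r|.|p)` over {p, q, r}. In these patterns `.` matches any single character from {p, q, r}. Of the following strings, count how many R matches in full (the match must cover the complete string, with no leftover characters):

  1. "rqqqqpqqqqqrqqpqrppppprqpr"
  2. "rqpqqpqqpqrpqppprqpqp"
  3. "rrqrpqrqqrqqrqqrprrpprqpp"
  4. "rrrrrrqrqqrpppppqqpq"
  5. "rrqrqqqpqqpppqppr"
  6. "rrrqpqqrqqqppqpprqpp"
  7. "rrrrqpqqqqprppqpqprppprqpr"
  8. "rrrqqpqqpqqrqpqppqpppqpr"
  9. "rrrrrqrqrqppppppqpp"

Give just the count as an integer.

1 → match
2 → match
3 → no match
4 → match
5 → match
6 → match
7 → match
8 → no match
9 → match
Total matched: 7

7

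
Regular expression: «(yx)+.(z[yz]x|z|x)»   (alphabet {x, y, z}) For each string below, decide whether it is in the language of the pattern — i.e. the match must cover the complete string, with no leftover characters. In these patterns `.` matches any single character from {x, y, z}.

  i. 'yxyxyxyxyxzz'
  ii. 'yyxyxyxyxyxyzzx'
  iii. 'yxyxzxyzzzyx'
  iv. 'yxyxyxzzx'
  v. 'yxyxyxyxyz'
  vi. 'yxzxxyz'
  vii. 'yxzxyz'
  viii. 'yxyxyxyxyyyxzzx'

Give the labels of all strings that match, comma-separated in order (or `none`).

i → match
ii → no match — must start with 'yx'
iii → no match
iv → no match
v → match
vi → no match
vii → no match
viii → no match

i, v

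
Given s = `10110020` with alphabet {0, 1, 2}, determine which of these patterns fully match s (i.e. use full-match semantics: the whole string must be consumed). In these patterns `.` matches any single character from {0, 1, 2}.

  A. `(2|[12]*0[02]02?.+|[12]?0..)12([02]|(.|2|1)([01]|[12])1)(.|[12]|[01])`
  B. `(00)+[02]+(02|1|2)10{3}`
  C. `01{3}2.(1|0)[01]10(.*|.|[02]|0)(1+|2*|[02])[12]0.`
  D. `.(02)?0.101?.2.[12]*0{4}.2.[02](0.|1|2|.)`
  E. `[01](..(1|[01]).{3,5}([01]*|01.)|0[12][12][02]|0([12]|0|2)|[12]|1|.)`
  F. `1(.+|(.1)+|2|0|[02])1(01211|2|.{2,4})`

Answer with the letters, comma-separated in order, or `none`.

A → no match
B → no match — must start with `00`
C → no match — must start with `01`
D → no match
E → match
F → match

E, F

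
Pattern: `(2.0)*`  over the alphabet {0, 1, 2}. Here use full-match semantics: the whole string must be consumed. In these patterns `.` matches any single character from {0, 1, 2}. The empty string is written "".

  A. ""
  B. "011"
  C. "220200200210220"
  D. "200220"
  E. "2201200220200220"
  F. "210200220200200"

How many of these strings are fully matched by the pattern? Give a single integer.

4

A. "" → match
B. "011" → no match
C → match
D. "200220" → match
E → no match
F → match
Total matched: 4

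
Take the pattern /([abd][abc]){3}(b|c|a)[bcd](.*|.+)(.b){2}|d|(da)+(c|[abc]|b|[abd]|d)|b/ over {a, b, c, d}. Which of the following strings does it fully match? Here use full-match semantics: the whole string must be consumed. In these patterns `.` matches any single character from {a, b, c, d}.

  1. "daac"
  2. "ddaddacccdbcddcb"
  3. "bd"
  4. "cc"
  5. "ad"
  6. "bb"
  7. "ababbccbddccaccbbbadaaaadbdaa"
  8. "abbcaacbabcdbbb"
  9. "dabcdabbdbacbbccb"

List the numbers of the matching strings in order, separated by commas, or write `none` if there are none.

1 → no match
2 → no match
3 → no match
4 → no match
5 → no match
6 → no match
7 → no match
8 → match
9 → no match

8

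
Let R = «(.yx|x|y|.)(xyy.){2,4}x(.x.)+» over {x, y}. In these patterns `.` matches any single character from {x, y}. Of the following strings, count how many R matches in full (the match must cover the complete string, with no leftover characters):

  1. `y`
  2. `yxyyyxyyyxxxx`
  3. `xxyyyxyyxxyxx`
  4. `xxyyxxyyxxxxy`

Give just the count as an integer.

1 → no match
2 → match
3 → match
4 → match
Total matched: 3

3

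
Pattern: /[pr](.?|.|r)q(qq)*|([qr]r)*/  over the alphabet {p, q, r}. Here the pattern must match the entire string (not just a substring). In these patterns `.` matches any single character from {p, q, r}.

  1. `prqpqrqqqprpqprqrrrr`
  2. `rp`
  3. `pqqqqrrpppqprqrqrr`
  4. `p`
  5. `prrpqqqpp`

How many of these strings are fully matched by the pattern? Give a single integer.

1 → no match
2 → no match
3 → no match
4 → no match
5 → no match
Total matched: 0

0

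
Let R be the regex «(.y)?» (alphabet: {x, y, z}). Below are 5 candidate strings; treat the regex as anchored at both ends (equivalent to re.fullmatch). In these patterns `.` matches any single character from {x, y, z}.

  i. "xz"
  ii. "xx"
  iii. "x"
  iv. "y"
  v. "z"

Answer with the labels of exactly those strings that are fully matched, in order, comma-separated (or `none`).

none

i → no match
ii → no match
iii → no match
iv → no match
v → no match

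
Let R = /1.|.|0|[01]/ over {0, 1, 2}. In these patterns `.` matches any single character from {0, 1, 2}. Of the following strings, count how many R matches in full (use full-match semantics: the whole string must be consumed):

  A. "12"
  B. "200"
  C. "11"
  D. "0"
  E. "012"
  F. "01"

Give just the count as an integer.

3

A → match
B → no match
C → match
D → match
E → no match
F → no match
Total matched: 3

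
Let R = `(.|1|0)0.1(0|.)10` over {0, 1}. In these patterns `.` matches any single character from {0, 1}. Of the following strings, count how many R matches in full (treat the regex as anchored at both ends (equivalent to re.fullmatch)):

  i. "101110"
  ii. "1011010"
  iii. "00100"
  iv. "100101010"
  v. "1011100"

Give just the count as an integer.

i → no match
ii → match
iii → no match — must end with "10"
iv → no match
v → no match — must end with "10"
Total matched: 1

1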